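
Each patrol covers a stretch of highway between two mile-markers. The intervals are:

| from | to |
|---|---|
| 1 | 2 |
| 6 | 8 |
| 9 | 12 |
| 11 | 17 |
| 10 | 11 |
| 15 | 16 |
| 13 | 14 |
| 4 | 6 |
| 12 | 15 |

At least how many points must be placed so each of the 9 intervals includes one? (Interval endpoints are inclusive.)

Sort by right endpoint; whenever an interval is uncovered, place a point at its right end.
By right end: [1,2]  [4,6]  [6,8]  [10,11]  [9,12]  [13,14]  [12,15]  [15,16]  [11,17]
[1,2] uncovered → point at 2; [4,6] uncovered → point at 6; [10,11] uncovered → point at 11; [13,14] uncovered → point at 14; [15,16] uncovered → point at 16.
Points: 2, 6, 11, 14, 16 (5 total).

5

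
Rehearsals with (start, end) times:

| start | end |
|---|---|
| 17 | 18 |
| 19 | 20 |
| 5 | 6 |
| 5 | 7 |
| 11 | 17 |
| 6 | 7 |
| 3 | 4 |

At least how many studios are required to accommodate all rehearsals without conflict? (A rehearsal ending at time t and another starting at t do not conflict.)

2

The answer is the maximum number of intervals overlapping at any instant.
Events (time:±→running): 3:+→1 4:-→0 5:+→1 5:+→2 … peak 2.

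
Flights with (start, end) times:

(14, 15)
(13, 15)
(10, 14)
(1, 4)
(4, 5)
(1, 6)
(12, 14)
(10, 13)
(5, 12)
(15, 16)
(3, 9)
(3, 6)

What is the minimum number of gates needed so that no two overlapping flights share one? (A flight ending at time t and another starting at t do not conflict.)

4

Count concurrent intervals with a sweep; the peak is the room count.
Events (time:±→running): 1:+→1 1:+→2 3:+→3 3:+→4 … peak 4.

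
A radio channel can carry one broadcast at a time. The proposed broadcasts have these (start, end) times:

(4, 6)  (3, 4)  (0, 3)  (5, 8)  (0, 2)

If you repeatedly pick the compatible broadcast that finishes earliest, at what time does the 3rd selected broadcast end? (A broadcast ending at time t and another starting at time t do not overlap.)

Sort by end time and greedily take each interval whose start is ≥ the last chosen end.
Sorted by end: (0,2)  (0,3)  (3,4)  (4,6)  (5,8)
take (0,2); take (3,4); take (4,6); skip (5,8).
Selected: (0,2) (3,4) (4,6)

6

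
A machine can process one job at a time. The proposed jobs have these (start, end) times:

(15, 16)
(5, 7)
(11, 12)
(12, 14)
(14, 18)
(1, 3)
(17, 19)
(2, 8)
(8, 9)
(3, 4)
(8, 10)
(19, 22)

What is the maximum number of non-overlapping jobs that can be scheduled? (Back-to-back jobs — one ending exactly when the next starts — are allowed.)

9

Sorted by end: (1,3)  (3,4)  (5,7)  (2,8)  (8,9)  (8,10)  (11,12)  (12,14)  (15,16)  (14,18)  (17,19)  (19,22)
take (1,3); take (3,4); take (5,7); take (8,9); take (11,12); take (12,14); take (15,16); skip (14,18); take (17,19); take (19,22).
Selected 9 jobs.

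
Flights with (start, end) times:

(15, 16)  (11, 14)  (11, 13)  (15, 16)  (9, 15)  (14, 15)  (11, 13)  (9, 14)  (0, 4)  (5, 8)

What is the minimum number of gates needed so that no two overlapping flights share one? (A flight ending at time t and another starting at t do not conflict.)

5

The answer is the maximum number of intervals overlapping at any instant.
Events (time:±→running): 0:+→1 4:-→0 5:+→1 8:-→0 9:+→1 9:+→2 11:+→3 11:+→4 11:+→5 … peak 5.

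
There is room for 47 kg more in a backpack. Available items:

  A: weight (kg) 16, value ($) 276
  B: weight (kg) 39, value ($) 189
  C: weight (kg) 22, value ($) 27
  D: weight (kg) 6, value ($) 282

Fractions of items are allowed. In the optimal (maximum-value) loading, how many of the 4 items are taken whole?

Sort by value per unit weight and fill in that order.
Ratios (sorted): D 47.00, A 17.25, B 4.85, C 1.23
take D (6 @ 282); take A (16 @ 276); take 25/39 of B → 121.15. Capacity used 47/47.
2 item(s) taken whole; one partial (take 25/39 of B).

2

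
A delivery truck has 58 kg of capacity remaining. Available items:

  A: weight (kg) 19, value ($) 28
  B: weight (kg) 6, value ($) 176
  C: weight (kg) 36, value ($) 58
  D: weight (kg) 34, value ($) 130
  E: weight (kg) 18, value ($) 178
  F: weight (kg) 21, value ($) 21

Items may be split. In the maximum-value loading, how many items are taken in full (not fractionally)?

3

Greedy by value/weight ratio, highest first.
Ratios (sorted): B 29.33, E 9.89, D 3.82, C 1.61, A 1.47, F 1.00
take B (6 @ 176); take E (18 @ 178); take D (34 @ 130). Capacity used 58/58.
3 item(s) taken whole.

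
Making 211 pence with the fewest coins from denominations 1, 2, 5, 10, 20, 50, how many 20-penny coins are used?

0

211 − 4×50→11 − 1×10→1 − 1×1→0
Count of 20: 0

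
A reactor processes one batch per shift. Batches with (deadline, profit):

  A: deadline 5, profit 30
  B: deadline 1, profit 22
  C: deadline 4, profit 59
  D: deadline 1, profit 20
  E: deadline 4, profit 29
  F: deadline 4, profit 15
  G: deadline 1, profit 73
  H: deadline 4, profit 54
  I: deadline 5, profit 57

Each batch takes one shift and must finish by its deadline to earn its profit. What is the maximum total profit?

273

Take jobs in profit order; each goes to the latest open slot no later than its deadline.
Profit order: G=73 C=59 I=57 H=54 A=30 E=29 B=22 D=20 F=15
Assign: G→slot 1, C→slot 4, I→slot 5, H→slot 3, A→slot 2, E skipped, B skipped, D skipped, F skipped.
Slots: [1:G] [2:A] [3:H] [4:C] [5:I]
Profit = 73 + 30 + 54 + 59 + 57 = 273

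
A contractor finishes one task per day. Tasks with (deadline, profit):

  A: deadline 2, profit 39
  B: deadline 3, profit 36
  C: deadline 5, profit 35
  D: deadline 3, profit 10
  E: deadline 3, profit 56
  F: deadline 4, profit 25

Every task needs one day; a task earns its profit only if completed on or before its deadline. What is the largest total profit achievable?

Sort by profit descending; place each in the latest free slot ≤ its deadline.
Profit order: E=56 A=39 B=36 C=35 F=25 D=10
Assign: E→slot 3, A→slot 2, B→slot 1, C→slot 5, F→slot 4, D skipped.
Slots: [1:B] [2:A] [3:E] [4:F] [5:C]
Profit = 36 + 39 + 56 + 25 + 35 = 191

191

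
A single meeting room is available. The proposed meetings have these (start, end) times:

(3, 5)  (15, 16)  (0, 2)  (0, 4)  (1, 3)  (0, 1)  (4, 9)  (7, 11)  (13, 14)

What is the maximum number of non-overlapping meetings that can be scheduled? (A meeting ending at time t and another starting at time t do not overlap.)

6

Order by finish time; keep every interval that doesn't clash with the previous kept one.
By end time: (0,1), (0,2), (1,3), (0,4), (3,5), (4,9), (7,11), (13,14), (15,16).
Pick (0,1); next start ≥ 1 → (1,3); next start ≥ 3 → (3,5); next start ≥ 5 → (7,11); next start ≥ 11 → (13,14); next start ≥ 14 → (15,16).
Selected 6 meetings.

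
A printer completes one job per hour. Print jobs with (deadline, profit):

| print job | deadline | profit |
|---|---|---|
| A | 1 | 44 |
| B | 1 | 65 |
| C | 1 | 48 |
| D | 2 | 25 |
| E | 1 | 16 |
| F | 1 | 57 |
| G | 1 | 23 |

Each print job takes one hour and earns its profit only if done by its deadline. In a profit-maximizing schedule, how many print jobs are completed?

2

Sort by profit descending; place each in the latest free slot ≤ its deadline.
By profit: B(d1,65), F(d1,57), C(d1,48), A(d1,44), D(d2,25), G(d1,23), E(d1,16)
B→slot 1; F skipped; C skipped; A skipped; D→slot 2; G skipped; E skipped.
2 of 7 scheduled.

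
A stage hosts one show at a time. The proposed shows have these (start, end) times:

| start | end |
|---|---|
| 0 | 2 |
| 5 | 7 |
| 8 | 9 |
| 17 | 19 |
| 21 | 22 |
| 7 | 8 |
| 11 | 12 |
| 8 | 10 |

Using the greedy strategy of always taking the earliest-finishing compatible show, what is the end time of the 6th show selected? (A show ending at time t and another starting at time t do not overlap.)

19

Order by finish time; keep every interval that doesn't clash with the previous kept one.
Sorted by end: (0,2)  (5,7)  (7,8)  (8,9)  (8,10)  (11,12)  (17,19)  (21,22)
take (0,2); take (5,7); take (7,8); take (8,9); skip (8,10); take (11,12); take (17,19); take (21,22).
Selected: (0,2) (5,7) (7,8) (8,9) (11,12) (17,19) (21,22)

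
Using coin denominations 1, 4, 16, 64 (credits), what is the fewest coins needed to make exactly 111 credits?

111 − 1×64→47 − 2×16→15 − 3×4→3 − 3×1→0
Total coins = 1 + 2 + 3 + 3 = 9

9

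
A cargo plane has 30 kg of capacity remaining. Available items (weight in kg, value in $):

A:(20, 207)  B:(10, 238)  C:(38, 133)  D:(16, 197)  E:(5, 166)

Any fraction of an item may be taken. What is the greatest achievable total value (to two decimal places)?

588.69

Greedy by value/weight ratio, highest first.
Ratios (sorted): E 33.20, B 23.80, D 12.31, A 10.35, C 3.50
take E (5 @ 166); take B (10 @ 238); take 15/16 of D → 184.69. Capacity used 30/30.
Total value = 588.69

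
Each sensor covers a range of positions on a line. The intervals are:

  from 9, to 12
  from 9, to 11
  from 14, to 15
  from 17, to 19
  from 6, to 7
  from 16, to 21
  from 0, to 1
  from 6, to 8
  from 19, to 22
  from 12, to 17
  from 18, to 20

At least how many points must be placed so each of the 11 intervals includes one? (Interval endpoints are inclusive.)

5

Sorted: [0,1] [6,7] [6,8] [9,11] [9,12] [14,15] [12,17] [17,19] [18,20] [16,21] [19,22]
{[0,1]} hit by 1; {[6,7],[6,8]} hit by 7; {[9,11],[9,12]} hit by 11; {[14,15],[12,17]} hit by 15; {[17,19],[18,20],[16,21],[19,22]} hit by 19.
Points: 1, 7, 11, 15, 19 (5 total).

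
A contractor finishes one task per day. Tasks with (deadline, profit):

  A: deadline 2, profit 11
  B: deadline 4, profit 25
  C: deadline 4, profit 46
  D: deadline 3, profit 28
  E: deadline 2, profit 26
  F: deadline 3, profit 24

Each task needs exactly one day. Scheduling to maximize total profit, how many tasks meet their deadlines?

Profit order: C=46 D=28 E=26 B=25 F=24 A=11
Assign: C→slot 4, D→slot 3, E→slot 2, B→slot 1, F skipped, A skipped.
Slots: [1:B] [2:E] [3:D] [4:C]
4 of 6 scheduled.

4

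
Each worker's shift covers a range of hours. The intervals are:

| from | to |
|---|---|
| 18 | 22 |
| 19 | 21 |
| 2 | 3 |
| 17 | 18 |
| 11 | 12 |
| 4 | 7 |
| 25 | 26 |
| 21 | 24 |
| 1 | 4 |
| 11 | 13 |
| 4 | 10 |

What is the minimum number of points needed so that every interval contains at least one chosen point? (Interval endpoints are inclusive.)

6

Sorted: [2,3] [1,4] [4,7] [4,10] [11,12] [11,13] [17,18] [19,21] [18,22] [21,24] [25,26]
{[2,3],[1,4]} hit by 3; {[4,7],[4,10]} hit by 7; {[11,12],[11,13]} hit by 12; {[17,18]} hit by 18; {[19,21],[18,22],[21,24]} hit by 21; {[25,26]} hit by 26.
Points: 3, 7, 12, 18, 21, 26 (6 total).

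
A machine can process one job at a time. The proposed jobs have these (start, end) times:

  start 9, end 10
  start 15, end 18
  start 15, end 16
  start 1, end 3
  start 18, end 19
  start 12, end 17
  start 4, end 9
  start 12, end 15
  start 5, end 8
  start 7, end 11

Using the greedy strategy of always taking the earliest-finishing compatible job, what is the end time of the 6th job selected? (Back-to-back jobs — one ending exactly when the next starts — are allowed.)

19

Sort by end time and greedily take each interval whose start is ≥ the last chosen end.
Sorted by end: (1,3)  (5,8)  (4,9)  (9,10)  (7,11)  (12,15)  (15,16)  (12,17)  (15,18)  (18,19)
take (1,3); take (5,8); skip (4,9); take (9,10); take (12,15); take (15,16); take (18,19).
Selected: (1,3) (5,8) (9,10) (12,15) (15,16) (18,19)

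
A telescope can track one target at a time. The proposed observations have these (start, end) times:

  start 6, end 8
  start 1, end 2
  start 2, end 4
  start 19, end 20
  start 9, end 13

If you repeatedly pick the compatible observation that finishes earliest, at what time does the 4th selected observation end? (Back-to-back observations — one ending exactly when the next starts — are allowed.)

Sort by end time and greedily take each interval whose start is ≥ the last chosen end.
By end time: (1,2), (2,4), (6,8), (9,13), (19,20).
Pick (1,2); next start ≥ 2 → (2,4); next start ≥ 4 → (6,8); next start ≥ 8 → (9,13); next start ≥ 13 → (19,20).
Selected: (1,2) (2,4) (6,8) (9,13) (19,20)

13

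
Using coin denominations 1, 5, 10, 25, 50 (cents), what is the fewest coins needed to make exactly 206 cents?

Greedy: take as many of the largest coin as possible, then repeat with the remainder.
206 − 4×50→6 − 1×5→1 − 1×1→0
Total coins = 4 + 1 + 1 = 6

6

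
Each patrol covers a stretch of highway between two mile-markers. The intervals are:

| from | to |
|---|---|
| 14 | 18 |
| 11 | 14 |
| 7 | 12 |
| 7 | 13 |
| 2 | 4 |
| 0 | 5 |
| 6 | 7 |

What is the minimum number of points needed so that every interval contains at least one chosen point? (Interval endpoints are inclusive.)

3

Sort by right endpoint; whenever an interval is uncovered, place a point at its right end.
By right end: [2,4]  [0,5]  [6,7]  [7,12]  [7,13]  [11,14]  [14,18]
[2,4] uncovered → point at 4; [6,7] uncovered → point at 7; [11,14] uncovered → point at 14.
Points: 4, 7, 14 (3 total).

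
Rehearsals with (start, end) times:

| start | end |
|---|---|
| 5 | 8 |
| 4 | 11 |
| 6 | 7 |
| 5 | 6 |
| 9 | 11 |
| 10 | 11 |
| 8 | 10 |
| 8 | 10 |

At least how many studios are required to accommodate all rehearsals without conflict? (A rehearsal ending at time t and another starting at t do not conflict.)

The answer is the maximum number of intervals overlapping at any instant.
Events (time:±→running): 4:+→1 5:+→2 5:+→3 6:-→2 6:+→3 7:-→2 8:-→1 8:+→2 8:+→3 9:+→4 … peak 4.

4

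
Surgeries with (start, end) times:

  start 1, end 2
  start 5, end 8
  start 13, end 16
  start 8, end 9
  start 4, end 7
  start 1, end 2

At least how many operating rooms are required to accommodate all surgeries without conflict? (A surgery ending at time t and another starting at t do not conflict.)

The answer is the maximum number of intervals overlapping at any instant.
Events (time:±→running): 1:+→1 1:+→2 … peak 2.

2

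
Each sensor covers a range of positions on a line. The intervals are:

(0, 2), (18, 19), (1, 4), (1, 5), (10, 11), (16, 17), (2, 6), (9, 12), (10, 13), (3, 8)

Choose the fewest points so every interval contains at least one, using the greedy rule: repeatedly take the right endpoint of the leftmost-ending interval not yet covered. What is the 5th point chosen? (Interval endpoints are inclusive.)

19

Process intervals by earliest right end; each time one isn't hit yet, stab at its right endpoint.
Sorted: [0,2] [1,4] [1,5] [2,6] [3,8] [10,11] [9,12] [10,13] [16,17] [18,19]
{[0,2],[1,4],[1,5],[2,6]} hit by 2; {[3,8]} hit by 8; {[10,11],[9,12],[10,13]} hit by 11; {[16,17]} hit by 17; {[18,19]} hit by 19.
Points: 2, 8, 11, 17, 19 (5 total).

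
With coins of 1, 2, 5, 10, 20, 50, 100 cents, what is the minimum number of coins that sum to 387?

387 − 3×100→87 − 1×50→37 − 1×20→17 − 1×10→7 − 1×5→2 − 1×2→0
Total coins = 3 + 1 + 1 + 1 + 1 + 1 = 8

8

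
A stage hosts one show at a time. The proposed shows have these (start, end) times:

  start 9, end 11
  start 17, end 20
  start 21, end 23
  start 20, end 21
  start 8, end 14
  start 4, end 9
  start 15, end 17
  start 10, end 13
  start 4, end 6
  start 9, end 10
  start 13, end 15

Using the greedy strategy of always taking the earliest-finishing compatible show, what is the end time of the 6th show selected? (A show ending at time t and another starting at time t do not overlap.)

20

Sort by end time and greedily take each interval whose start is ≥ the last chosen end.
By end time: (4,6), (4,9), (9,10), (9,11), (10,13), (8,14), (13,15), (15,17), (17,20), (20,21), (21,23).
Pick (4,6); next start ≥ 6 → (9,10); next start ≥ 10 → (10,13); next start ≥ 13 → (13,15); next start ≥ 15 → (15,17); next start ≥ 17 → (17,20); next start ≥ 20 → (20,21); next start ≥ 21 → (21,23).
Selected: (4,6) (9,10) (10,13) (13,15) (15,17) (17,20) (20,21) (21,23)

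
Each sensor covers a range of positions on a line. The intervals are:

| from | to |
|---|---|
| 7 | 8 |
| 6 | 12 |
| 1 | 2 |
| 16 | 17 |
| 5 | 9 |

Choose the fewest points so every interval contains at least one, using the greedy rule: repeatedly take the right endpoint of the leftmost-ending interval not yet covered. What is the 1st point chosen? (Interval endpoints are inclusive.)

2

Sorted: [1,2] [7,8] [5,9] [6,12] [16,17]
{[1,2]} hit by 2; {[7,8],[5,9],[6,12]} hit by 8; {[16,17]} hit by 17.
Points: 2, 8, 17 (3 total).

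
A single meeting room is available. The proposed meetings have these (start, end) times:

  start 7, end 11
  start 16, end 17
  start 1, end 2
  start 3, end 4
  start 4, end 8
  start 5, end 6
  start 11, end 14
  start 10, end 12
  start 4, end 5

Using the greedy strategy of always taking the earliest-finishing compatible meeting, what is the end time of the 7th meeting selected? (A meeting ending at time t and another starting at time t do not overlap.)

Order by finish time; keep every interval that doesn't clash with the previous kept one.
By end time: (1,2), (3,4), (4,5), (5,6), (4,8), (7,11), (10,12), (11,14), (16,17).
Pick (1,2); next start ≥ 2 → (3,4); next start ≥ 4 → (4,5); next start ≥ 5 → (5,6); next start ≥ 6 → (7,11); next start ≥ 11 → (11,14); next start ≥ 14 → (16,17).
Selected: (1,2) (3,4) (4,5) (5,6) (7,11) (11,14) (16,17)

17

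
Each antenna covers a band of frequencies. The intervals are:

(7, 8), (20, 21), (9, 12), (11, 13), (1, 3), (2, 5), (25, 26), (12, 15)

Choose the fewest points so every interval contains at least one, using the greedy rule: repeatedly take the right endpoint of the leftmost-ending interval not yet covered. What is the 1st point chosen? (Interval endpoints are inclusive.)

Sort by right endpoint; whenever an interval is uncovered, place a point at its right end.
Sorted: [1,3] [2,5] [7,8] [9,12] [11,13] [12,15] [20,21] [25,26]
{[1,3],[2,5]} hit by 3; {[7,8]} hit by 8; {[9,12],[11,13],[12,15]} hit by 12; {[20,21]} hit by 21; {[25,26]} hit by 26.
Points: 3, 8, 12, 21, 26 (5 total).

3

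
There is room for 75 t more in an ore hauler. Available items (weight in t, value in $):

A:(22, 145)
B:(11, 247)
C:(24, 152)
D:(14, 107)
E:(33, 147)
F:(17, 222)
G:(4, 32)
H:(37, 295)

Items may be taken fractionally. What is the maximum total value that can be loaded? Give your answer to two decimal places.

Greedy by value/weight ratio, highest first.
Order: B (247/11=22.45) > F (222/17=13.06) > G (32/4=8.00) > H (295/37=7.97) > D (107/14=7.64) > A (145/22=6.59) > C (152/24=6.33) > E (147/33=4.45)
Fill: take B (11 @ 247) → take F (17 @ 222) → take G (4 @ 32) → take H (37 @ 295) → take 6/14 of D → 45.86; 75/75 used.
Total value = 841.86

841.86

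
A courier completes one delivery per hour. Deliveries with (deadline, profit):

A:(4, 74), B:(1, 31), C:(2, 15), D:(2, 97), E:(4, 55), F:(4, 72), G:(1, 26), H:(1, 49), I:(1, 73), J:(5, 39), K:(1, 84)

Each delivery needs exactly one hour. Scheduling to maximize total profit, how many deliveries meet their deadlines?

5

Sort by profit descending; place each in the latest free slot ≤ its deadline.
Profit order: D=97 K=84 A=74 I=73 F=72 E=55 H=49 J=39 B=31 G=26 C=15
Assign: D→slot 2, K→slot 1, A→slot 4, I skipped, F→slot 3, E skipped, H skipped, J→slot 5, B skipped, G skipped, C skipped.
Slots: [1:K] [2:D] [3:F] [4:A] [5:J]
5 of 11 scheduled.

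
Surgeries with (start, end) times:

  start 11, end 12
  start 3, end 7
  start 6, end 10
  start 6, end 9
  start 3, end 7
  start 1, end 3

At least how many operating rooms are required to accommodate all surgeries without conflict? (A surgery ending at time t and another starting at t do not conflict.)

4

Count concurrent intervals with a sweep; the peak is the room count.
starts: [1, 3, 3, 6, 6, 11]
ends:   [3, 7, 7, 9, 10, 12]
s1→1 e3→0 s3→1 s3→2 s6→3 s6→4  — peak 4.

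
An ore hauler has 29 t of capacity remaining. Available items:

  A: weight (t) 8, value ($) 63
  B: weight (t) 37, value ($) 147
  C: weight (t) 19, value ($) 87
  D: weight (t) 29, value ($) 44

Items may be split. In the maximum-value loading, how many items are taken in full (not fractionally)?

Order: A (63/8=7.88) > C (87/19=4.58) > B (147/37=3.97) > D (44/29=1.52)
Fill: take A (8 @ 63) → take C (19 @ 87) → take 2/37 of B → 7.95; 29/29 used.
2 item(s) taken whole; one partial (take 2/37 of B).

2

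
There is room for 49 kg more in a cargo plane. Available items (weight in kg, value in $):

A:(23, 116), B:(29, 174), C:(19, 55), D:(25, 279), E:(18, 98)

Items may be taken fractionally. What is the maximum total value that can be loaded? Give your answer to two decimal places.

423.00

Sort by value per unit weight and fill in that order.
Ratios (sorted): D 11.16, B 6.00, E 5.44, A 5.04, C 2.89
take D (25 @ 279); take 24/29 of B → 144.00. Capacity used 49/49.
Total value = 423.00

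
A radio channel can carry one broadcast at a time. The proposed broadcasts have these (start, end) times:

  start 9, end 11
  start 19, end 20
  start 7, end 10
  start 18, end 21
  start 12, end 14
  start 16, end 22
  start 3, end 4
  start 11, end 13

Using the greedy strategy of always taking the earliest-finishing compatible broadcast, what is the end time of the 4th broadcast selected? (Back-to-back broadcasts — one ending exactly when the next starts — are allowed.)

Sorted by end: (3,4)  (7,10)  (9,11)  (11,13)  (12,14)  (19,20)  (18,21)  (16,22)
take (3,4); take (7,10); take (11,13); take (19,20); skip (18,21); skip (16,22).
Selected: (3,4) (7,10) (11,13) (19,20)

20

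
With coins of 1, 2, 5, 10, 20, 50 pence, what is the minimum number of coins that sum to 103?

103 = 2×50 + 1×2 + 1×1
Total coins = 2 + 1 + 1 = 4

4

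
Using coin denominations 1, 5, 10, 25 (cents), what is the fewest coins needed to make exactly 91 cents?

91 = 3×25 + 1×10 + 1×5 + 1×1
Total coins = 3 + 1 + 1 + 1 = 6

6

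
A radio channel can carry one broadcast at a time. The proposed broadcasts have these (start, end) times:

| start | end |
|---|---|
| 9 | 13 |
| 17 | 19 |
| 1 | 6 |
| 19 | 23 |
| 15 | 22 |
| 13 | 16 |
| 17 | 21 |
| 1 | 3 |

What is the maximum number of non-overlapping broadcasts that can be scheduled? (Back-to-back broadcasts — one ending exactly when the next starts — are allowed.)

Greedy by earliest finish: after sorting by end time, pick each interval compatible with the last pick.
Sorted by end: (1,3)  (1,6)  (9,13)  (13,16)  (17,19)  (17,21)  (15,22)  (19,23)
take (1,3); take (9,13); take (13,16); take (17,19); skip (15,22); take (19,23).
Selected 5 broadcasts.

5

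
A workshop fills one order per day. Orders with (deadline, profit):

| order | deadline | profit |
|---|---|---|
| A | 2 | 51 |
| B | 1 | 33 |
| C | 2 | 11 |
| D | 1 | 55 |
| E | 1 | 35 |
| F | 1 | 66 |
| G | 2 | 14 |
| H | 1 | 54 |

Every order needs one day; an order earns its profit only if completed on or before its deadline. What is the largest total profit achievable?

Take jobs in profit order; each goes to the latest open slot no later than its deadline.
By profit: F(d1,66), D(d1,55), H(d1,54), A(d2,51), E(d1,35), B(d1,33), G(d2,14), C(d2,11)
F→slot 1; D skipped; H skipped; A→slot 2; E skipped; B skipped; G skipped; C skipped.
Profit = 66 + 51 = 117

117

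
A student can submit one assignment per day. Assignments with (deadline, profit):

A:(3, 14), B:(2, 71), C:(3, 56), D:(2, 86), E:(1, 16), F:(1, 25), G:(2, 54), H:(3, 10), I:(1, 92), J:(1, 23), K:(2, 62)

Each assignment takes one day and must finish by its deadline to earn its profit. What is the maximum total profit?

Profit order: I=92 D=86 B=71 K=62 C=56 G=54 F=25 J=23 E=16 A=14 H=10
Assign: I→slot 1, D→slot 2, B skipped, K skipped, C→slot 3, G skipped, F skipped, J skipped, E skipped, A skipped, H skipped.
Slots: [1:I] [2:D] [3:C]
Profit = 92 + 86 + 56 = 234

234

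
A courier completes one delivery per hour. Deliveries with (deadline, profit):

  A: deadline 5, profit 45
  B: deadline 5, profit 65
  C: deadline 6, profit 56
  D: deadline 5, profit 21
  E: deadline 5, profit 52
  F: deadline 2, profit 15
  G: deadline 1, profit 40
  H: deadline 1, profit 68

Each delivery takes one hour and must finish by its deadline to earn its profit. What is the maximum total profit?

307

Profit order: H=68 B=65 C=56 E=52 A=45 G=40 D=21 F=15
Assign: H→slot 1, B→slot 5, C→slot 6, E→slot 4, A→slot 3, G skipped, D→slot 2, F skipped.
Slots: [1:H] [2:D] [3:A] [4:E] [5:B] [6:C]
Profit = 68 + 21 + 45 + 52 + 65 + 56 = 307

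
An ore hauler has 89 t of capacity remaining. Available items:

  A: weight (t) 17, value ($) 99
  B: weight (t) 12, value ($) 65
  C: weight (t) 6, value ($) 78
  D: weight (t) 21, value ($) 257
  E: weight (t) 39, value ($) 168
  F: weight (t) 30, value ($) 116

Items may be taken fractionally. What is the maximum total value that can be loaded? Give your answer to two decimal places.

641.15

Sort by value per unit weight and fill in that order.
Order: C (78/6=13.00) > D (257/21=12.24) > A (99/17=5.82) > B (65/12=5.42) > E (168/39=4.31) > F (116/30=3.87)
Fill: take C (6 @ 78) → take D (21 @ 257) → take A (17 @ 99) → take B (12 @ 65) → take 33/39 of E → 142.15; 89/89 used.
Total value = 641.15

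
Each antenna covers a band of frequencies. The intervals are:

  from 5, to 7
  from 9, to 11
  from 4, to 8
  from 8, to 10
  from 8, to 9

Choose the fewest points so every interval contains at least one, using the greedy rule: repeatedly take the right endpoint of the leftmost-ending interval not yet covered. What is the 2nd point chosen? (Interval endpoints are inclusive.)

Sort by right endpoint; whenever an interval is uncovered, place a point at its right end.
Sorted: [5,7] [4,8] [8,9] [8,10] [9,11]
{[5,7],[4,8]} hit by 7; {[8,9],[8,10],[9,11]} hit by 9.
Points: 7, 9 (2 total).

9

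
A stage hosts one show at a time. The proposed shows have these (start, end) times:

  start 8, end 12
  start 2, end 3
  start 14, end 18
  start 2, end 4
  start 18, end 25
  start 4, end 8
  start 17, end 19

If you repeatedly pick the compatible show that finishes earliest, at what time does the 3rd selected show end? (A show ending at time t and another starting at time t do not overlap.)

Sorted by end: (2,3)  (2,4)  (4,8)  (8,12)  (14,18)  (17,19)  (18,25)
take (2,3); take (4,8); take (8,12); take (14,18); take (18,25).
Selected: (2,3) (4,8) (8,12) (14,18) (18,25)

12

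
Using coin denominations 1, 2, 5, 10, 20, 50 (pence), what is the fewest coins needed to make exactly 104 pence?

4

Use the largest denomination that fits, subtract, and repeat.
104 = 2×50 + 2×2
Total coins = 2 + 2 = 4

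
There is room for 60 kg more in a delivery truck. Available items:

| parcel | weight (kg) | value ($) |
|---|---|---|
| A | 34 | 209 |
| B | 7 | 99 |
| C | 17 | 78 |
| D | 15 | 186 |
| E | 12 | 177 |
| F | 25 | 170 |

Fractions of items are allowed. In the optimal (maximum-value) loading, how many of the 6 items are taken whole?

Order: E (177/12=14.75) > B (99/7=14.14) > D (186/15=12.40) > F (170/25=6.80) > A (209/34=6.15) > C (78/17=4.59)
Fill: take E (12 @ 177) → take B (7 @ 99) → take D (15 @ 186) → take F (25 @ 170) → take 1/34 of A → 6.15; 60/60 used.
4 item(s) taken whole; one partial (take 1/34 of A).

4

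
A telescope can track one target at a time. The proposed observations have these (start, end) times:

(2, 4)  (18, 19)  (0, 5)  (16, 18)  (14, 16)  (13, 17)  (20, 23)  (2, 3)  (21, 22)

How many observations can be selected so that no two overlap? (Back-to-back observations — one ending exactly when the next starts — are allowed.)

Sort by end time and greedily take each interval whose start is ≥ the last chosen end.
Sorted by end: (2,3)  (2,4)  (0,5)  (14,16)  (13,17)  (16,18)  (18,19)  (21,22)  (20,23)
take (2,3); take (14,16); take (16,18); take (18,19); take (21,22); skip (20,23).
Selected 5 observations.

5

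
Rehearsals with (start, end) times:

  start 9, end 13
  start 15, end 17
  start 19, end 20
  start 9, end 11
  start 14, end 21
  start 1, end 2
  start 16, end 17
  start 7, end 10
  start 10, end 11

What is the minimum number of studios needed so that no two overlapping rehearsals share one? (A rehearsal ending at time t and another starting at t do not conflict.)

3

The answer is the maximum number of intervals overlapping at any instant.
Events (time:±→running): 1:+→1 2:-→0 7:+→1 9:+→2 9:+→3 … peak 3.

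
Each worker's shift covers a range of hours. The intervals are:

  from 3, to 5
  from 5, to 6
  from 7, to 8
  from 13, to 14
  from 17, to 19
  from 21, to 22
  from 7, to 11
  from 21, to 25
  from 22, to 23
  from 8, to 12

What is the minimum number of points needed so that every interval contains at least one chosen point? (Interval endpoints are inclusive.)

Process intervals by earliest right end; each time one isn't hit yet, stab at its right endpoint.
By right end: [3,5]  [5,6]  [7,8]  [7,11]  [8,12]  [13,14]  [17,19]  [21,22]  [22,23]  [21,25]
[3,5] uncovered → point at 5; [7,8] uncovered → point at 8; [13,14] uncovered → point at 14; [17,19] uncovered → point at 19; [21,22] uncovered → point at 22.
Points: 5, 8, 14, 19, 22 (5 total).

5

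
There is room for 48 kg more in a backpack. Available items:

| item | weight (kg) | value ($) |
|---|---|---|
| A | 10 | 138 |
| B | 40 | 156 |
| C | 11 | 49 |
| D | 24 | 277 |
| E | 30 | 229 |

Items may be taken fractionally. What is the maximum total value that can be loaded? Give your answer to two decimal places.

Sort by value per unit weight and fill in that order.
Ratios (sorted): A 13.80, D 11.54, E 7.63, C 4.45, B 3.90
take A (10 @ 138); take D (24 @ 277); take 14/30 of E → 106.87. Capacity used 48/48.
Total value = 521.87

521.87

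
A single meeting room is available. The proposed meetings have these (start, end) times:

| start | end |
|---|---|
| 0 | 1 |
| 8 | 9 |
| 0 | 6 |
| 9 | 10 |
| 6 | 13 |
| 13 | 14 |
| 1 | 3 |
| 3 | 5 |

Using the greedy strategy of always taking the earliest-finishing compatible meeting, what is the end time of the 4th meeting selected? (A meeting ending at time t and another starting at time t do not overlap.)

By end time: (0,1), (1,3), (3,5), (0,6), (8,9), (9,10), (6,13), (13,14).
Pick (0,1); next start ≥ 1 → (1,3); next start ≥ 3 → (3,5); next start ≥ 5 → (8,9); next start ≥ 9 → (9,10); next start ≥ 10 → (13,14).
Selected: (0,1) (1,3) (3,5) (8,9) (9,10) (13,14)

9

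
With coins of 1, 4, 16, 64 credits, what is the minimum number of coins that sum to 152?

152 − 2×64→24 − 1×16→8 − 2×4→0
Total coins = 2 + 1 + 2 = 5

5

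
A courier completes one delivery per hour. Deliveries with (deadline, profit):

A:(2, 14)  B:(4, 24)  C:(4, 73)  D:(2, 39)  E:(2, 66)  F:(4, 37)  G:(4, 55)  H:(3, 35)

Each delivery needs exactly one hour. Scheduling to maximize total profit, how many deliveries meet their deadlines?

Sort by profit descending; place each in the latest free slot ≤ its deadline.
By profit: C(d4,73), E(d2,66), G(d4,55), D(d2,39), F(d4,37), H(d3,35), B(d4,24), A(d2,14)
C→slot 4; E→slot 2; G→slot 3; D→slot 1; F skipped; H skipped; B skipped; A skipped.
4 of 8 scheduled.

4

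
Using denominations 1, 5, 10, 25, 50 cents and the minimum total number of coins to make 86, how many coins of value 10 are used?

1

86 − 1×50→36 − 1×25→11 − 1×10→1 − 1×1→0
Count of 10: 1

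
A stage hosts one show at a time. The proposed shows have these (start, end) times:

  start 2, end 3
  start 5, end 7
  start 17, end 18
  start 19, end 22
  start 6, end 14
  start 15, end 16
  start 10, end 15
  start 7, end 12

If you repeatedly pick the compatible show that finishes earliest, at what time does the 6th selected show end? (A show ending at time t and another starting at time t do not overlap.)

22

Greedy by earliest finish: after sorting by end time, pick each interval compatible with the last pick.
Sorted by end: (2,3)  (5,7)  (7,12)  (6,14)  (10,15)  (15,16)  (17,18)  (19,22)
take (2,3); take (5,7); take (7,12); take (15,16); take (17,18); take (19,22).
Selected: (2,3) (5,7) (7,12) (15,16) (17,18) (19,22)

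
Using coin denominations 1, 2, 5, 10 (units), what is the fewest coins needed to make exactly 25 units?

25 = 2×10 + 1×5
Total coins = 2 + 1 = 3

3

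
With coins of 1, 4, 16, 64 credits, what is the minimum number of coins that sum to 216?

216 − 3×64→24 − 1×16→8 − 2×4→0
Total coins = 3 + 1 + 2 = 6

6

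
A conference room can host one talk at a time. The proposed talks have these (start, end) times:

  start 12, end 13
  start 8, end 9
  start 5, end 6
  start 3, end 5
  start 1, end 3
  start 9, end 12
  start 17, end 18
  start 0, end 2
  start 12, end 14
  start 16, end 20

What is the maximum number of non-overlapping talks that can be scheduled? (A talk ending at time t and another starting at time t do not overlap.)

Order by finish time; keep every interval that doesn't clash with the previous kept one.
Sorted by end: (0,2)  (1,3)  (3,5)  (5,6)  (8,9)  (9,12)  (12,13)  (12,14)  (17,18)  (16,20)
take (0,2); take (3,5); take (5,6); take (8,9); take (9,12); take (12,13); skip (12,14); take (17,18).
Selected 7 talks.

7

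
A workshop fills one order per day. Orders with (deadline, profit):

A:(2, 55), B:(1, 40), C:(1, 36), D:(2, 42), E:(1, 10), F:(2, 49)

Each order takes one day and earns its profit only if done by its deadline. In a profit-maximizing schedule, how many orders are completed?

2

By profit: A(d2,55), F(d2,49), D(d2,42), B(d1,40), C(d1,36), E(d1,10)
A→slot 2; F→slot 1; D skipped; B skipped; C skipped; E skipped.
2 of 6 scheduled.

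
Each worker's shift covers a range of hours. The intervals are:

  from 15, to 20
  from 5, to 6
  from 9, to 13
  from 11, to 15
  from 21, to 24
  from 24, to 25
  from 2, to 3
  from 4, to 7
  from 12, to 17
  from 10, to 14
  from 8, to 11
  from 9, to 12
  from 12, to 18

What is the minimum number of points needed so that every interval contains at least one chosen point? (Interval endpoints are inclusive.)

Process intervals by earliest right end; each time one isn't hit yet, stab at its right endpoint.
Sorted: [2,3] [5,6] [4,7] [8,11] [9,12] [9,13] [10,14] [11,15] [12,17] [12,18] [15,20] [21,24] [24,25]
{[2,3]} hit by 3; {[5,6],[4,7]} hit by 6; {[8,11],[9,12],[9,13],[10,14],[11,15]} hit by 11; {[12,17],[12,18],[15,20]} hit by 17; {[21,24],[24,25]} hit by 24.
Points: 3, 6, 11, 17, 24 (5 total).

5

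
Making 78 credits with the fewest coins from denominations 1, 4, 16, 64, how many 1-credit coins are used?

Use the largest denomination that fits, subtract, and repeat.
78 − 1×64→14 − 3×4→2 − 2×1→0
Count of 1: 2

2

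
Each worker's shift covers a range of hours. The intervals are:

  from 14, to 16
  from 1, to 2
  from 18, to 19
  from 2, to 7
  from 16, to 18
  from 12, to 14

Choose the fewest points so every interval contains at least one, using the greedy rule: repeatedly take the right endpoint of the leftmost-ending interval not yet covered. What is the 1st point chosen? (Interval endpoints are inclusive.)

2

Sort by right endpoint; whenever an interval is uncovered, place a point at its right end.
By right end: [1,2]  [2,7]  [12,14]  [14,16]  [16,18]  [18,19]
[1,2] uncovered → point at 2; [12,14] uncovered → point at 14; [16,18] uncovered → point at 18.
Points: 2, 14, 18 (3 total).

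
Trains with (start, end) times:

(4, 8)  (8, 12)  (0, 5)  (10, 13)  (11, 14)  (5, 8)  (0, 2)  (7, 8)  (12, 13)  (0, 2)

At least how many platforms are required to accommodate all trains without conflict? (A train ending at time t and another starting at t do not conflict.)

Count concurrent intervals with a sweep; the peak is the room count.
starts: [0, 0, 0, 4, 5, 7, 8, 10, 11, 12]
ends:   [2, 2, 5, 8, 8, 8, 12, 13, 13, 14]
s0→1 s0→2 s0→3  — peak 3.

3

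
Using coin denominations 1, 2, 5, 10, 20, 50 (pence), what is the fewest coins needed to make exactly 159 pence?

6

159 − 3×50→9 − 1×5→4 − 2×2→0
Total coins = 3 + 1 + 2 = 6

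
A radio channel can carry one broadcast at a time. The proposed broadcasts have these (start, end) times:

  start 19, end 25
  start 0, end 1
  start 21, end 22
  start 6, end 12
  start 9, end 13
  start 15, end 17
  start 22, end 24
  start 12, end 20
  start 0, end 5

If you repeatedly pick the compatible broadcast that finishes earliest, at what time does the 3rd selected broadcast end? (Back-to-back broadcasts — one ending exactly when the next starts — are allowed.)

17

Order by finish time; keep every interval that doesn't clash with the previous kept one.
Sorted by end: (0,1)  (0,5)  (6,12)  (9,13)  (15,17)  (12,20)  (21,22)  (22,24)  (19,25)
take (0,1); take (6,12); take (15,17); take (21,22); take (22,24).
Selected: (0,1) (6,12) (15,17) (21,22) (22,24)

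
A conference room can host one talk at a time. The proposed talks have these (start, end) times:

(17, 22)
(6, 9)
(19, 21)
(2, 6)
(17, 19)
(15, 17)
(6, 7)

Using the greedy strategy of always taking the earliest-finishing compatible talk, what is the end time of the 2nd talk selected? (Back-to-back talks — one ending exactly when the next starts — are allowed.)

7

Greedy by earliest finish: after sorting by end time, pick each interval compatible with the last pick.
Sorted by end: (2,6)  (6,7)  (6,9)  (15,17)  (17,19)  (19,21)  (17,22)
take (2,6); take (6,7); take (15,17); take (17,19); take (19,21).
Selected: (2,6) (6,7) (15,17) (17,19) (19,21)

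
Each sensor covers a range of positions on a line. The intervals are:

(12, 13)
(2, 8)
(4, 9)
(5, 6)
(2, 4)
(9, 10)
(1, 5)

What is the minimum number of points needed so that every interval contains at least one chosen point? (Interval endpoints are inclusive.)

Sorted: [2,4] [1,5] [5,6] [2,8] [4,9] [9,10] [12,13]
{[2,4],[1,5]} hit by 4; {[5,6],[2,8],[4,9]} hit by 6; {[9,10]} hit by 10; {[12,13]} hit by 13.
Points: 4, 6, 10, 13 (4 total).

4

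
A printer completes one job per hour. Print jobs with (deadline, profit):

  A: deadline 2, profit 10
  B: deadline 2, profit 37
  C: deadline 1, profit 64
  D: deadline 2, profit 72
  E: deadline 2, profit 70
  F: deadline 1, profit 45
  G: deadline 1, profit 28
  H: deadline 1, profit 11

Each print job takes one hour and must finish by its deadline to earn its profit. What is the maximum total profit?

Sort by profit descending; place each in the latest free slot ≤ its deadline.
Profit order: D=72 E=70 C=64 F=45 B=37 G=28 H=11 A=10
Assign: D→slot 2, E→slot 1, C skipped, F skipped, B skipped, G skipped, H skipped, A skipped.
Slots: [1:E] [2:D]
Profit = 70 + 72 = 142

142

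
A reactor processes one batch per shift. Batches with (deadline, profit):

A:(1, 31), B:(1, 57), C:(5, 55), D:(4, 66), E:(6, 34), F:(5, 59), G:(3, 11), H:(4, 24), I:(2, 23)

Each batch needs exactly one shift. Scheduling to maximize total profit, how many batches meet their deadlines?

6

Sort by profit descending; place each in the latest free slot ≤ its deadline.
Profit order: D=66 F=59 B=57 C=55 E=34 A=31 H=24 I=23 G=11
Assign: D→slot 4, F→slot 5, B→slot 1, C→slot 3, E→slot 6, A skipped, H→slot 2, I skipped, G skipped.
Slots: [1:B] [2:H] [3:C] [4:D] [5:F] [6:E]
6 of 9 scheduled.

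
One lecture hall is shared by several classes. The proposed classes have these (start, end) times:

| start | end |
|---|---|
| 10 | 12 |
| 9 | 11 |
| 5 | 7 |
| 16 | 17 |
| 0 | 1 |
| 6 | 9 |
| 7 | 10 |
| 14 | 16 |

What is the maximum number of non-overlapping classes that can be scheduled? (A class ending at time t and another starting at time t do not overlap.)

6

By end time: (0,1), (5,7), (6,9), (7,10), (9,11), (10,12), (14,16), (16,17).
Pick (0,1); next start ≥ 1 → (5,7); next start ≥ 7 → (7,10); next start ≥ 10 → (10,12); next start ≥ 12 → (14,16); next start ≥ 16 → (16,17).
Selected 6 classes.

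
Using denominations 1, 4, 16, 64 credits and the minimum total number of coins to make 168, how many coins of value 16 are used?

Greedy: take as many of the largest coin as possible, then repeat with the remainder.
168 = 2×64 + 2×16 + 2×4
Count of 16: 2

2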